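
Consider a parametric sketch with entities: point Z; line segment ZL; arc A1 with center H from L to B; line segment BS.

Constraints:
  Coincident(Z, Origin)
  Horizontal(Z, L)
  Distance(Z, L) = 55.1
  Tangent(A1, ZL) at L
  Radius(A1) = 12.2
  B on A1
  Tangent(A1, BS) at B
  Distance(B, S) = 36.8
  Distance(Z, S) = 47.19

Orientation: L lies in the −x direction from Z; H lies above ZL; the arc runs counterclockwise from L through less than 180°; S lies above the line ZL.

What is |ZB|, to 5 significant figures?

44.825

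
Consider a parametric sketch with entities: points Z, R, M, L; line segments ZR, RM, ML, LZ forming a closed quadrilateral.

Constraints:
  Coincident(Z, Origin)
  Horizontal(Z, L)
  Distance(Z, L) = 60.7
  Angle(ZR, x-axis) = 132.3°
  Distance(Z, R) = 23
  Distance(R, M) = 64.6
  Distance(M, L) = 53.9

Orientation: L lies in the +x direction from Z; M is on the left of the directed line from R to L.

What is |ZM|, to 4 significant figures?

64.00

Checks: |RM| = 64.60 ✓; |ML| = 53.90 ✓.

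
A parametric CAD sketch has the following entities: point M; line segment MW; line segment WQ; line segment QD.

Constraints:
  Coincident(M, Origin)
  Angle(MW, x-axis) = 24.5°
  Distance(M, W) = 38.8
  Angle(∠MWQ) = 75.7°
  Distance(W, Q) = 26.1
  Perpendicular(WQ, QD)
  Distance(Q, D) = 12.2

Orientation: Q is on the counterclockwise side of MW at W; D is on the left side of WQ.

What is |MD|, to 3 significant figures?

30.3

M is at the origin; MW runs at 24.5° with length 38.8, so W = 38.8·(cos 24.5°, sin 24.5°) = (35.3, 16.1). ∠MWQ = 75.7°, so WQ runs at 24.5° + (180° − 75.7°) = 129° from the x-axis; with |WQ| = 26.1, Q = W + 26.1·(cos 129°, sin 129°) = (19.0, 36.4). WQ is perpendicular to QD; with |QD| = 12.2 on the left of WQ, D = Q + 12.2·(-0.779, -0.627) = (9.44, 28.8). Then |MD| = |D − M| = 30.3.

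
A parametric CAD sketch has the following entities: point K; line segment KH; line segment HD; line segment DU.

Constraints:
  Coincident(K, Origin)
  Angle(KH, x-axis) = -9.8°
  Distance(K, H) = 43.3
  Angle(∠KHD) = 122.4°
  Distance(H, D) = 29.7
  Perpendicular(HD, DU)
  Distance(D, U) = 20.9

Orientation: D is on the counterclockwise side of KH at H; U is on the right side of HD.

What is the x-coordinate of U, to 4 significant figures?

78.10

∠KHD = 122.4°, so HD runs at -9.8° + (180° − 122.4°) = 47.80° from the x-axis; with |HD| = 29.7, D = H + 29.7·(cos 47.80°, sin 47.80°) = (62.62, 14.63). HD ⟂ DU; with |DU| = 20.9 on the right of HD, U = D + 20.9·(0.7408, -0.6717) = (78.10, 0.5929). So U.x = 78.10.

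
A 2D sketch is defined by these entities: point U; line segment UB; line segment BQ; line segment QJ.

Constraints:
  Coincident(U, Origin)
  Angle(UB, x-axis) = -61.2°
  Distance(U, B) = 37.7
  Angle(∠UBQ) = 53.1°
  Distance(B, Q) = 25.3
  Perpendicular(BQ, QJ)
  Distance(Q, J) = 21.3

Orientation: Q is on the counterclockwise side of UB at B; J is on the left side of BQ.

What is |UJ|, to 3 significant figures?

9.24

∠UBQ = 53.1°, so BQ runs at -61.2° + (180° − 53.1°) = 65.7° from the x-axis; with |BQ| = 25.3, Q = B + 25.3·(cos 65.7°, sin 65.7°) = (28.6, -9.98). The perpendicularity gives QJ at right angles to BQ; with |QJ| = 21.3 on the left of BQ, J = Q + 21.3·(-0.911, 0.412) = (9.16, -1.21). Then |UJ| = |J − U| = 9.24.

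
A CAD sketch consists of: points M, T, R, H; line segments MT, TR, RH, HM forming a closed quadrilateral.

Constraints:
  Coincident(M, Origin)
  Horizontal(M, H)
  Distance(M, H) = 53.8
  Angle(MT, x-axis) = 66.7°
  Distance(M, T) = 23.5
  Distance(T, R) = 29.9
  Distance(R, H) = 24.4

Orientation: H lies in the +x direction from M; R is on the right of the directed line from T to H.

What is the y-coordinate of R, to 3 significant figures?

-0.543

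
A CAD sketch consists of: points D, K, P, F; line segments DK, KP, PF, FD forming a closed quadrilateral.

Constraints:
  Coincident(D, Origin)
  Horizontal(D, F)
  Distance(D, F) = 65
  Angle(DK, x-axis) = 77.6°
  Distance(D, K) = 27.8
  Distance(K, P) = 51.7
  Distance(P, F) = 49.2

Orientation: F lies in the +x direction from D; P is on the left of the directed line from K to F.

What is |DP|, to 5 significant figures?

71.646

Checks: |KP| = 51.70 ✓; |PF| = 49.20 ✓.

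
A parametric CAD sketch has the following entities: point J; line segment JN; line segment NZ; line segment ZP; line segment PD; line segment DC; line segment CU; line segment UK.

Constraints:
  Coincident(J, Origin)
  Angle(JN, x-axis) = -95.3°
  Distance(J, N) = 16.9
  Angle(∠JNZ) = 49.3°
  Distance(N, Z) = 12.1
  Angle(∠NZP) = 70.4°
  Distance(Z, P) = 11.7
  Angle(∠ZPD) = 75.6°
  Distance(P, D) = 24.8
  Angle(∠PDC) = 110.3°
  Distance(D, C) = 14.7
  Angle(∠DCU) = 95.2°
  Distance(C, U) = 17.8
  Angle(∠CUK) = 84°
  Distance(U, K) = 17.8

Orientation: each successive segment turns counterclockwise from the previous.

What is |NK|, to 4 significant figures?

5.050

J is at the origin; JN runs at -95.3° with length 16.9, so N = (-1.561, -16.83). ∠JNZ = 49.3° gives NZ at 35.40° from the x-axis; with |NZ| = 12.1, Z = (8.302, -9.818). ∠NZP = 70.4° gives ZP at 145.0° from the x-axis; with |ZP| = 11.7, P = (-1.282, -3.108). ∠ZPD = 75.6° gives PD at -110.6° from the x-axis; with |PD| = 24.8, D = (-10.01, -26.32). ∠PDC = 110.3° gives DC at -40.90° from the x-axis; with |DC| = 14.7, C = (1.103, -35.95). ∠DCU = 95.2° gives CU at 43.90° from the x-axis; with |CU| = 17.8, U = (13.93, -23.60). ∠CUK = 84.0° gives UK at 139.9° from the x-axis; with |UK| = 17.8, K = (0.3135, -12.14). Then |NK| = |K − N| = 5.050.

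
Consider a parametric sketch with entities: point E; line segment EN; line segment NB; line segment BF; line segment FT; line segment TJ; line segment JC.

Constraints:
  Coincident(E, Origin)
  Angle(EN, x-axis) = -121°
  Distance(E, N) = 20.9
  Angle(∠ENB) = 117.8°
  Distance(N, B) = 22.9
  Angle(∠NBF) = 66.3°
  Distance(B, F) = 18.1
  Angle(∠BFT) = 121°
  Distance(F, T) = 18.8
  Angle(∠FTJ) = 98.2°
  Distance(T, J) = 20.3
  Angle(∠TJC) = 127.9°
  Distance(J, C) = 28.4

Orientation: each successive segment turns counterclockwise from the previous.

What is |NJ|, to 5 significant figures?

8.4690

E is at the origin; EN runs at -121.0° with length 20.9, so N = (-10.764, -17.915). ∠ENB = 117.8° gives NB at -58.800° from the x-axis; with |NB| = 22.9, B = (1.0985, -37.503). ∠NBF = 66.3° gives BF at 54.900° from the x-axis; with |BF| = 18.1, F = (11.506, -22.694). ∠BFT = 121.0° gives FT at 113.90° from the x-axis; with |FT| = 18.8, T = (3.8895, -5.5062). ∠FTJ = 98.2° gives TJ at -164.30° from the x-axis; with |TJ| = 20.3, J = (-15.653, -10.999). Then |NJ| = |J − N| = 8.4690.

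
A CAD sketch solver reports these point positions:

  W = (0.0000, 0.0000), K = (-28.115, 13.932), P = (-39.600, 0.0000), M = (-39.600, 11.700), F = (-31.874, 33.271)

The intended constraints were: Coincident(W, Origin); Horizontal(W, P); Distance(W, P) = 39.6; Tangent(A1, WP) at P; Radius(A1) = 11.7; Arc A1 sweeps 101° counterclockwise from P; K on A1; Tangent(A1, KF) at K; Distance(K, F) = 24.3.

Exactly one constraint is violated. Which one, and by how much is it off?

Distance(K, F) = 24.3 — off by 4.60.

W = (0.00, 0.00) ✓; W.y = 0.00, P.y = 0.00 ✓; |WP| = 39.60 ✓; ∠(MP, PW) = 90.00° ✓; |MP| = 11.70 ✓; bearing(M→K) − bearing(M→P) = 101.0° ✓; |MK| = 11.70 ✓; ∠(MK, KF) = 90.00° ✓; |KF| = 19.70 ✗.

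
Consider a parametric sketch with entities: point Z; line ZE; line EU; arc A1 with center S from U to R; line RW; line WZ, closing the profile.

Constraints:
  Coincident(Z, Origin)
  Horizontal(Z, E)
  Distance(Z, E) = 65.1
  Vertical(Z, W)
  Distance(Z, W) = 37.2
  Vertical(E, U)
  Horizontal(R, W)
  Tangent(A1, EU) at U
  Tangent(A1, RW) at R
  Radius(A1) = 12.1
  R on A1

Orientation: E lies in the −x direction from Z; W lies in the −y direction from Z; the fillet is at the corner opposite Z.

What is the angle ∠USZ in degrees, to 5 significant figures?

154.66°

The virtual corner opposite Z is at (-65.100, -37.200). The tangent condition forces SU to be normal to EU and tangency of A1 to RW means the radius SR is perpendicular to RW, with radius 12.1, so the center S sits 12.1 in from both sides at S = (-53.000, -25.100). That places the tangent points at U = (-65.100, -25.100) on EU and R = (-53.000, -37.200) on RW. Then cos ∠USZ = SU·SZ / (|SU||SZ|), giving 154.66°.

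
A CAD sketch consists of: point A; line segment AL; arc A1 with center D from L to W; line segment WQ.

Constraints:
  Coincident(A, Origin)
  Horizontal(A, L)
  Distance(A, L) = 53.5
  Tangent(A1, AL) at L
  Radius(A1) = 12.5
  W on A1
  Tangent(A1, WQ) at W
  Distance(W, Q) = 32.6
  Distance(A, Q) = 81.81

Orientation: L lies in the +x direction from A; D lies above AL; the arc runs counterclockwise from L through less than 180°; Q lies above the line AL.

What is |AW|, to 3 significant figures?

66.9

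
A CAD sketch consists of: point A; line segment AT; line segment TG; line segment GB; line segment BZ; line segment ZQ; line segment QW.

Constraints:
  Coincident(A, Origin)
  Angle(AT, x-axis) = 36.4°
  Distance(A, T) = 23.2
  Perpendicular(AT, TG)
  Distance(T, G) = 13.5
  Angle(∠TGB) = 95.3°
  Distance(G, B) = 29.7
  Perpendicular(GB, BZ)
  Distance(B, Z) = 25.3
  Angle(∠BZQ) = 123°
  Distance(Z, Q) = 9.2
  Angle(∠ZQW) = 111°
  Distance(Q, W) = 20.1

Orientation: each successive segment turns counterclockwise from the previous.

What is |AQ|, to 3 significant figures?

14.7

A is at the origin; AT runs at 36.4° with length 23.2, so T = (18.7, 13.8). AT is perpendicular to TG, so TG runs at 126°; with |TG| = 13.5, G = (10.7, 24.6). ∠TGB = 95.3° gives GB at -149° from the x-axis; with |GB| = 29.7, B = (-14.8, 9.29). The perpendicularity gives BZ at right angles to GB, so BZ runs at -58.9°; with |BZ| = 25.3, Z = (-1.70, -12.4). ∠BZQ = 123.0° gives ZQ at -1.90° from the x-axis; with |ZQ| = 9.2, Q = (7.49, -12.7). Then |AQ| = |Q − A| = 14.7.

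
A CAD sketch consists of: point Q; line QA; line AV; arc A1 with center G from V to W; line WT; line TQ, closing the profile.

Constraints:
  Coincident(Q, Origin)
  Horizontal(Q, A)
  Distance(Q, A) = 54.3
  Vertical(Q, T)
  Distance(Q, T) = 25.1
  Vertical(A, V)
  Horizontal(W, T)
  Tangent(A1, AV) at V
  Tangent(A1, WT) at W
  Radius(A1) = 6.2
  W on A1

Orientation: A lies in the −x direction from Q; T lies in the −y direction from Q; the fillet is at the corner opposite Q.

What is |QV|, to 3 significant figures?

57.5

Q is at the origin; QA is horizontal with |QA| = 54.3 and A on the −x side, so A = (-54.3, 0.00). Q and T share the same x with |QT| = 25.1 and T on the −y side, so T = (0.00, -25.1). The virtual corner opposite Q is at (-54.3, -25.1). A1 meets AV tangentially, so GV is at right angles to AV and A1 meets WT tangentially, so GW is at right angles to WT, with radius 6.2, so the center G sits 6.2 in from both sides at G = (-48.1, -18.9). That places the tangent points at V = (-54.3, -18.9) on AV and W = (-48.1, -25.1) on WT. Then |QV| = |V − Q| = 57.5.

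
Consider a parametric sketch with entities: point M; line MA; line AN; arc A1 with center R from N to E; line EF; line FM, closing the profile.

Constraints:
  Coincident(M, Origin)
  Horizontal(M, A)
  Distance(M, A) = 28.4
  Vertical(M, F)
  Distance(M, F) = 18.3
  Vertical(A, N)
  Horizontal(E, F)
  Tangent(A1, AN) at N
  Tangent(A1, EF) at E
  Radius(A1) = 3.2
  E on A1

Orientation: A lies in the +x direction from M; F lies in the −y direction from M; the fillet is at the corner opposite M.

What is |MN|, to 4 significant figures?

32.16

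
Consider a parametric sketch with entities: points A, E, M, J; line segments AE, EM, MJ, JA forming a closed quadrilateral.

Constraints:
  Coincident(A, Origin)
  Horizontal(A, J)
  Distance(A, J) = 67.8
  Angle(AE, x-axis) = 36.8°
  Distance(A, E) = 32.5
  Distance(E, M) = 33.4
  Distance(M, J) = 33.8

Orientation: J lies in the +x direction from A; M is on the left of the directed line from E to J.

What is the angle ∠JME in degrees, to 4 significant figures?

86.60°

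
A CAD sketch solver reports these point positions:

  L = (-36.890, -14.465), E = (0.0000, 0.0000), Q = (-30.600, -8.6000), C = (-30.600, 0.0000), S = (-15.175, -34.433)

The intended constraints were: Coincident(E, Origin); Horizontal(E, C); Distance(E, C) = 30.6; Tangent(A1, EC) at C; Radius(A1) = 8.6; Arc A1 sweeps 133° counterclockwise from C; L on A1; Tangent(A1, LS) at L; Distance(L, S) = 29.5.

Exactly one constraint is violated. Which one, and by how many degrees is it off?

Tangent(A1, LS) at L — off by 4.40°.

E = (0.00, 0.00) ✓; E.y = 0.00, C.y = 0.00 ✓; |EC| = 30.60 ✓; ∠(QC, CE) = 90.00° ✓; |QC| = 8.600 ✓; bearing(Q→L) − bearing(Q→C) = 133.0° ✓; |QL| = 8.600 ✓; ∠(QL, LS) = 85.60° ✗; |LS| = 29.50 ✓.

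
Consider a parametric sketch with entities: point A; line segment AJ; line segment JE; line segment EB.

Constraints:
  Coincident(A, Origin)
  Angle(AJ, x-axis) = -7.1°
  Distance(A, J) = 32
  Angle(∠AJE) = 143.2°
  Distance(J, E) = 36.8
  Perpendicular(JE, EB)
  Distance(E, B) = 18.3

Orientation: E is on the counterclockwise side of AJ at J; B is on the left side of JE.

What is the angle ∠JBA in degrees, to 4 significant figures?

27.24°

A is at the origin; AJ runs at -7.1° with length 32.0, so J = 32.0·(cos -7.1°, sin -7.1°) = (31.75, -3.955). ∠AJE = 143.2°, so JE runs at -7.1° + (180° − 143.2°) = 29.70° from the x-axis; with |JE| = 36.8, E = J + 36.8·(cos 29.70°, sin 29.70°) = (63.72, 14.28). JE is perpendicular to EB; with |EB| = 18.3 on the left of JE, B = E + 18.3·(-0.4955, 0.8686) = (54.65, 30.17). Then cos ∠JBA = BJ·BA / (|BJ||BA|), giving 27.24°.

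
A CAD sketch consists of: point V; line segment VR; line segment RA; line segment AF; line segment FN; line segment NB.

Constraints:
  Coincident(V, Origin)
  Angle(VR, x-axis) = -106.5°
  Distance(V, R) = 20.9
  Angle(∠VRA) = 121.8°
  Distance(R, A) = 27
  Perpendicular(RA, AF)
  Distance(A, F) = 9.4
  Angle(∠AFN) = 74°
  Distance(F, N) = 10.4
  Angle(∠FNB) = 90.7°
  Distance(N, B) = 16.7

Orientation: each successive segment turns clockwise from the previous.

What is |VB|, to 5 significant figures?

42.410

∠AFN = 74.0° gives FN at -0.70000° from the x-axis; with |FN| = 10.4, N = (-24.060, -18.224). ∠FNB = 90.7° gives NB at -90.000° from the x-axis; with |NB| = 16.7, B = (-24.060, -34.924). Then |VB| = |B − V| = 42.410.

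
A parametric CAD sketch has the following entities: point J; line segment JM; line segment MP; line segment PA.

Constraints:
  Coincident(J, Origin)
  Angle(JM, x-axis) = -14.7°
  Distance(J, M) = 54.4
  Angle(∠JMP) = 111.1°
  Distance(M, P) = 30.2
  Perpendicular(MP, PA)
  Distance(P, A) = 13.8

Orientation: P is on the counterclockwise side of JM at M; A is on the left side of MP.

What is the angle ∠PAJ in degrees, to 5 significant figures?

126.59°

J is at the origin; JM runs at -14.7° with length 54.4, so M = 54.4·(cos -14.7°, sin -14.7°) = (52.619, -13.804). ∠JMP = 111.1°, so MP runs at -14.7° + (180° − 111.1°) = 54.200° from the x-axis; with |MP| = 30.2, P = M + 30.2·(cos 54.200°, sin 54.200°) = (70.285, 10.690). MP is perpendicular to PA; with |PA| = 13.8 on the left of MP, A = P + 13.8·(-0.81106, 0.58496) = (59.092, 18.762). Then cos ∠PAJ = AP·AJ / (|AP||AJ|), giving 126.59°.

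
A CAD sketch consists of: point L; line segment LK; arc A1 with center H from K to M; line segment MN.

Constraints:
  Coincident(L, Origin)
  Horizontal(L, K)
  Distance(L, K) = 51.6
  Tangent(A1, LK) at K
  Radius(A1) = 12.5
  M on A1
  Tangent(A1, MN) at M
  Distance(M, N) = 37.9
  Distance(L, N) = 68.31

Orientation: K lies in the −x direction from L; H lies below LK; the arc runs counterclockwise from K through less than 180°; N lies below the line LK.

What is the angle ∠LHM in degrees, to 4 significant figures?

165.2°

L is at the origin; L and K share the same y with |LK| = 51.6 and K on the −x side, so K = (-51.60, 0.000). Since A1 is tangent to LK there, HK ⟂ LK, so H = K + (0, -12.5) = (-51.60, -12.50). Since HM ⟂ MN (tangency), |HN| = √(12.5² + 37.9²) = 39.91 regardless of where M sits on A1. So N lies on both circle(L, 68.31) and circle(H, 39.91); the below-LK intersection is N = (-44.55, -51.78). M is the foot of the tangent from N: M = (-62.59, -18.45).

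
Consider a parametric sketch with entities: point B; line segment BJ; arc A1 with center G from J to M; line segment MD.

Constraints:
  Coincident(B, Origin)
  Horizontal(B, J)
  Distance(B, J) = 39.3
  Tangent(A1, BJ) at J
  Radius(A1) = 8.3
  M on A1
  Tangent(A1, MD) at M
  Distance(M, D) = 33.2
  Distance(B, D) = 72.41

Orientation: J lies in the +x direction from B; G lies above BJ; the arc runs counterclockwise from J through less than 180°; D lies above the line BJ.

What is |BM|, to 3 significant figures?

46.0

Checks: |BJ| = 39.30 ✓; |GM| = 8.300 ✓; ∠(GM, MD) = 90.00° ✓; |MD| = 33.20 ✓; |BD| = 72.41 ✓.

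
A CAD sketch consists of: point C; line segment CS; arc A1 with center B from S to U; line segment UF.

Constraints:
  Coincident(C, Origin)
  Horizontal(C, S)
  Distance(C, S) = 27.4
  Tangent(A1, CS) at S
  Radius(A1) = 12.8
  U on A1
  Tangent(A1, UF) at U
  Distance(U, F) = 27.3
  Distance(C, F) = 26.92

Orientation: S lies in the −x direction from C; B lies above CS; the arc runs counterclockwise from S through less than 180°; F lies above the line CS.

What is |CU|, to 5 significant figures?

17.916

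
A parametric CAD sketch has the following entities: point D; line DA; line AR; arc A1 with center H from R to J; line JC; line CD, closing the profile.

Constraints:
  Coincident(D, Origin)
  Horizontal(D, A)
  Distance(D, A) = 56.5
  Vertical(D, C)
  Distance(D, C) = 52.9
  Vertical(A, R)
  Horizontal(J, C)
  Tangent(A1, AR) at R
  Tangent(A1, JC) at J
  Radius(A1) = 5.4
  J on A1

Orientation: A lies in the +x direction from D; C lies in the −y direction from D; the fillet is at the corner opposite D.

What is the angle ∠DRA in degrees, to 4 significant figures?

49.95°

D is at the origin; DA is horizontal with |DA| = 56.5 and A on the +x side, so A = (56.50, 0.000). DC is vertical with |DC| = 52.9 and C on the −y side, so C = (0.000, -52.90). The virtual corner opposite D is at (56.50, -52.90). Since A1 is tangent to AR there, HR ⟂ AR and A1 meets JC tangentially, so HJ is at right angles to JC, with radius 5.4, so the center H sits 5.4 in from both sides at H = (51.10, -47.50). That places the tangent points at R = (56.50, -47.50) on AR and J = (51.10, -52.90) on JC. Then cos ∠DRA = RD·RA / (|RD||RA|), giving 49.95°.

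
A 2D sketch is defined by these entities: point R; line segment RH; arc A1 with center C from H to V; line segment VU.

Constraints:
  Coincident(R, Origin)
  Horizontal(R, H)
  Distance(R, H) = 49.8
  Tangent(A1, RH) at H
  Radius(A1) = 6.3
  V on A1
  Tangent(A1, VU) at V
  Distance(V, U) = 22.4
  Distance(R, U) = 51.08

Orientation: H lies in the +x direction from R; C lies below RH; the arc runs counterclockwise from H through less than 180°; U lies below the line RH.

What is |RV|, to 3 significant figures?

43.9

R is at the origin; RH is horizontal with |RH| = 49.8 and H on the +x side, so H = (49.8, 0.00). The tangent condition forces CH to be normal to RH, so C = H + (0, -6.3) = (49.8, -6.30). Since CV ⟂ VU (tangency), |CU| = √(6.3² + 22.4²) = 23.3 regardless of where V sits on A1. So U lies on both circle(R, 51.08) and circle(C, 23.3); the below-RH intersection is U = (42.5, -28.4). V is the foot of the tangent from U: V = (43.5, -6.01).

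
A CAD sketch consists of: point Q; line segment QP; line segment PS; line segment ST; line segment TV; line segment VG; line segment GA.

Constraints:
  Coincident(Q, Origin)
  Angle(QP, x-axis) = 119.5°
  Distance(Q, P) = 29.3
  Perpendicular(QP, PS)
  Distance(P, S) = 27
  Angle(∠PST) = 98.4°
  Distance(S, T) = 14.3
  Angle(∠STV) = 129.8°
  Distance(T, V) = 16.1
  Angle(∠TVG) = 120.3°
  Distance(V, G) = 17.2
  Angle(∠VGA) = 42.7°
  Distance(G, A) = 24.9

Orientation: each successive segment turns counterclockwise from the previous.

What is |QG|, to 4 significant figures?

6.750

Q is at the origin; QP runs at 119.5° with length 29.3, so P = (-14.43, 25.50). QP ⟂ PS, so PS runs at -150.5°; with |PS| = 27.0, S = (-37.93, 12.21). ∠PST = 98.4° gives ST at -68.90° from the x-axis; with |ST| = 14.3, T = (-32.78, -1.135). ∠STV = 129.8° gives TV at -18.70° from the x-axis; with |TV| = 16.1, V = (-17.53, -6.297). ∠TVG = 120.3° gives VG at 41.00° from the x-axis; with |VG| = 17.2, G = (-4.549, 4.987). Then |QG| = |G − Q| = 6.750.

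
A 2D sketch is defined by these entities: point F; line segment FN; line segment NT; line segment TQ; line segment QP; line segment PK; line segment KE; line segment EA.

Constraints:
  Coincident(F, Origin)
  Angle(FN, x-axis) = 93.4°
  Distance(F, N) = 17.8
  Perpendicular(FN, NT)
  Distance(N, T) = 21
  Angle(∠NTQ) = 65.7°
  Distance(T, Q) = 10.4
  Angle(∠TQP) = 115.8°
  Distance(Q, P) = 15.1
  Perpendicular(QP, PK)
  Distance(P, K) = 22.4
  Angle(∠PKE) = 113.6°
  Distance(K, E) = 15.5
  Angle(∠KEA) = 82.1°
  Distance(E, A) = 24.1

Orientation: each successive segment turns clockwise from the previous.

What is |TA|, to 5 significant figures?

4.1084

∠PKE = 113.6° gives KE at 28.500° from the x-axis; with |KE| = 15.5, E = (12.861, 37.723). ∠KEA = 82.1° gives EA at -69.400° from the x-axis; with |EA| = 24.1, A = (21.340, 15.164). Then |TA| = |A − T| = 4.1084.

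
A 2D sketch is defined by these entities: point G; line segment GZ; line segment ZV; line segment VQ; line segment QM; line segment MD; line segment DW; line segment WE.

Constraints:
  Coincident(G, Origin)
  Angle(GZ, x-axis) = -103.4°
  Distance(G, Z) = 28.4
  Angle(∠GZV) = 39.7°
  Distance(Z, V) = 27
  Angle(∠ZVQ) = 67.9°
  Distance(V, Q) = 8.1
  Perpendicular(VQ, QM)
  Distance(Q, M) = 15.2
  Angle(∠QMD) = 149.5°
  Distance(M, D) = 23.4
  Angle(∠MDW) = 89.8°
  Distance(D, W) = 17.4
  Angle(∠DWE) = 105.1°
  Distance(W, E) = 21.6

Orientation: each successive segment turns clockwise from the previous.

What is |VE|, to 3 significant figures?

14.1

∠MDW = 89.8° gives DW at 153° from the x-axis; with |DW| = 17.4, W = (-35.3, -31.2). ∠DWE = 105.1° gives WE at 78.6° from the x-axis; with |WE| = 21.6, E = (-31.0, -10.0). Then |VE| = |E − V| = 14.1.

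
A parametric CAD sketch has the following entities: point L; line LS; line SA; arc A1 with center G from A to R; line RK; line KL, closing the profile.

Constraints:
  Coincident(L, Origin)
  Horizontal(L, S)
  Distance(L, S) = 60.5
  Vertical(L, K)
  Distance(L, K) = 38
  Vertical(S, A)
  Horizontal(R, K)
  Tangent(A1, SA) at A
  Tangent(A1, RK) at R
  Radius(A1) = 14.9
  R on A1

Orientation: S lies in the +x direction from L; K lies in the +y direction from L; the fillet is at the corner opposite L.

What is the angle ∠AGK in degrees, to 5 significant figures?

161.90°

L is at the origin; LS is horizontal with |LS| = 60.5 and S on the +x side, so S = (60.500, 0.0000). LK is vertical with |LK| = 38.0 and K on the +y side, so K = (0.0000, 38.000). The virtual corner opposite L is at (60.500, 38.000). A1 meets SA tangentially, so GA is at right angles to SA and A1 meets RK tangentially, so GR is at right angles to RK, with radius 14.9, so the center G sits 14.9 in from both sides at G = (45.600, 23.100). That places the tangent points at A = (60.500, 23.100) on SA and R = (45.600, 38.000) on RK. Then cos ∠AGK = GA·GK / (|GA||GK|), giving 161.90°.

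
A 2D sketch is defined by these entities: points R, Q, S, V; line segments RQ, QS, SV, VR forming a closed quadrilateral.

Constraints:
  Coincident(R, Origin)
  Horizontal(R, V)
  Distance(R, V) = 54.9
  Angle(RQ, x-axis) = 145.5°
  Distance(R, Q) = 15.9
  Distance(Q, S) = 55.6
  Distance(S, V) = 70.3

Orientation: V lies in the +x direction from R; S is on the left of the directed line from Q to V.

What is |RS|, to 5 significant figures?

59.140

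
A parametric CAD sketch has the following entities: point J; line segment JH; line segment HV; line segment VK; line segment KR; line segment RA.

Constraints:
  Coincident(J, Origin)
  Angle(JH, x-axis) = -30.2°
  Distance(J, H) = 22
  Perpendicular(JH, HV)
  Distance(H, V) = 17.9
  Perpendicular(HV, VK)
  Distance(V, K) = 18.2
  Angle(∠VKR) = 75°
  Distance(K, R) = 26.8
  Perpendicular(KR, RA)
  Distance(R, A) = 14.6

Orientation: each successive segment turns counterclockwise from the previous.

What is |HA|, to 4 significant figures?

5.076

J is at the origin; JH runs at -30.2° with length 22.0, so H = (19.01, -11.07). JH is perpendicular to HV, so HV runs at 59.80°; with |HV| = 17.9, V = (28.02, 4.404). The perpendicularity gives VK at right angles to HV, so VK runs at 149.8°; with |VK| = 18.2, K = (12.29, 13.56). ∠VKR = 75.0° gives KR at -105.2° from the x-axis; with |KR| = 26.8, R = (5.262, -12.30). KR is perpendicular to RA, so RA runs at -15.20°; with |RA| = 14.6, A = (19.35, -16.13). Then |HA| = |A − H| = 5.076.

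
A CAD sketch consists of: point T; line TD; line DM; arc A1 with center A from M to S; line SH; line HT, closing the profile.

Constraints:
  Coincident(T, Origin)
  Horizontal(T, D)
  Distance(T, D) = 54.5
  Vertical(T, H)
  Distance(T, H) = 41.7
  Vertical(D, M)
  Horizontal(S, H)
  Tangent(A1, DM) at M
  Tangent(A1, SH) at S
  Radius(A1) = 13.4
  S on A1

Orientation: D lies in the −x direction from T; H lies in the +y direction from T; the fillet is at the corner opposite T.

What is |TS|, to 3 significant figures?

58.5

The virtual corner opposite T is at (-54.5, 41.7). Since A1 is tangent to DM there, AM ⟂ DM and since A1 is tangent to SH there, AS ⟂ SH, with radius 13.4, so the center A sits 13.4 in from both sides at A = (-41.1, 28.3). That places the tangent points at M = (-54.5, 28.3) on DM and S = (-41.1, 41.7) on SH. Then |TS| = |S − T| = 58.5.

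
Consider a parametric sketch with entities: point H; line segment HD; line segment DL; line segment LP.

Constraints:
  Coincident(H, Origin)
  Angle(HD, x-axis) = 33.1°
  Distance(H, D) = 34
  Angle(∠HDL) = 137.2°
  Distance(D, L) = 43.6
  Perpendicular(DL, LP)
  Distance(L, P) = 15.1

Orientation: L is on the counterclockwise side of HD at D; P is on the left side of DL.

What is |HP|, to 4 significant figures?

69.01

H is at the origin; HD runs at 33.1° with length 34.0, so D = 34.0·(cos 33.1°, sin 33.1°) = (28.48, 18.57). ∠HDL = 137.2°, so DL runs at 33.1° + (180° − 137.2°) = 75.90° from the x-axis; with |DL| = 43.6, L = D + 43.6·(cos 75.90°, sin 75.90°) = (39.10, 60.85). The perpendicularity gives LP at right angles to DL; with |LP| = 15.1 on the left of DL, P = L + 15.1·(-0.9699, 0.2436) = (24.46, 64.53). Then |HP| = |P − H| = 69.01.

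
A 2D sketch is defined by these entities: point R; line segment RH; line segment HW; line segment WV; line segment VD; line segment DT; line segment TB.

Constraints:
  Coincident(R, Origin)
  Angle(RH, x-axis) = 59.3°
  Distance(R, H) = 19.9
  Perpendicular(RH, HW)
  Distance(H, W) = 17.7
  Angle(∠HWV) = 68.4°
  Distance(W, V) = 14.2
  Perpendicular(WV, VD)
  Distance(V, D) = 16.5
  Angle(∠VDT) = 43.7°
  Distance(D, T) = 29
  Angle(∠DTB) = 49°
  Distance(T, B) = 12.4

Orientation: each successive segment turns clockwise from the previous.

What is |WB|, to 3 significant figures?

8.27

R is at the origin; RH runs at 59.3° with length 19.9, so H = (10.2, 17.1). RH is perpendicular to HW, so HW runs at -30.7°; with |HW| = 17.7, W = (25.4, 8.07). ∠HWV = 68.4° gives WV at -142° from the x-axis; with |WV| = 14.2, V = (14.1, -0.609). The perpendicularity gives VD at right angles to WV, so VD runs at 128°; with |VD| = 16.5, D = (4.05, 12.4). ∠VDT = 43.7° gives DT at -8.60° from the x-axis; with |DT| = 29.0, T = (32.7, 8.11). ∠DTB = 49.0° gives TB at -140° from the x-axis; with |TB| = 12.4, B = (23.3, 0.0727). Then |WB| = |B − W| = 8.27.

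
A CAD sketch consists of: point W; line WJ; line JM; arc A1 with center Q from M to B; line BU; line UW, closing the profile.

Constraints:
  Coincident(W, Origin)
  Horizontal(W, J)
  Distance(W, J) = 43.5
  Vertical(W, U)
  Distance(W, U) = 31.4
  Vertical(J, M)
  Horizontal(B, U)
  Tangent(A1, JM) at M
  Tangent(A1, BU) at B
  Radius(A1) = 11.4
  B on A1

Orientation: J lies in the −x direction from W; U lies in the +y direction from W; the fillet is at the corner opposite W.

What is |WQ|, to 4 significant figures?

37.82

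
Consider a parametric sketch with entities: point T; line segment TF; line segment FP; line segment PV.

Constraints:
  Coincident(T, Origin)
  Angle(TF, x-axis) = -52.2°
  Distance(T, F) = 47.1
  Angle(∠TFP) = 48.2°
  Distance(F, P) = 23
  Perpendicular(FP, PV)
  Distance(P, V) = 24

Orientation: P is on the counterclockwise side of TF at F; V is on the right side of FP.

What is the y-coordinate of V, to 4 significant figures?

-18.93

∠TFP = 48.2°, so FP runs at -52.2° + (180° − 48.2°) = 79.60° from the x-axis; with |FP| = 23.0, P = F + 23.0·(cos 79.60°, sin 79.60°) = (33.02, -14.59). The perpendicularity gives PV at right angles to FP; with |PV| = 24.0 on the right of FP, V = P + 24.0·(0.9836, -0.1805) = (56.63, -18.93). So V.y = -18.93.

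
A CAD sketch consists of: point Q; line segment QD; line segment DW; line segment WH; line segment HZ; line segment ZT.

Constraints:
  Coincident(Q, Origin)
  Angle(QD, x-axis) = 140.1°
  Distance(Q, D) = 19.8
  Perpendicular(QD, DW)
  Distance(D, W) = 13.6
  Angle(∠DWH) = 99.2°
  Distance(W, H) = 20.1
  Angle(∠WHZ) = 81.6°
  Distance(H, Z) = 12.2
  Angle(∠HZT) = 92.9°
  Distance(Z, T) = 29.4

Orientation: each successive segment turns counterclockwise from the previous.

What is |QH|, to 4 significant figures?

16.81

Q is at the origin; QD runs at 140.1° with length 19.8, so D = (-15.19, 12.70). The perpendicularity gives DW at right angles to QD, so DW runs at -129.9°; with |DW| = 13.6, W = (-23.91, 2.267). ∠DWH = 99.2° gives WH at -49.10° from the x-axis; with |WH| = 20.1, H = (-10.75, -12.93). Then |QH| = |H − Q| = 16.81.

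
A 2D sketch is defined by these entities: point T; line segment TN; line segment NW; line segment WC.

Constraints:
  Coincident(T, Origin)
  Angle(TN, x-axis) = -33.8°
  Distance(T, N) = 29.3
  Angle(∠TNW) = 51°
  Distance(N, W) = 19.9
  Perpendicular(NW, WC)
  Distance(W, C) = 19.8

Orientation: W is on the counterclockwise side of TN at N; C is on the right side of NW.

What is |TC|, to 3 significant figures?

42.6

∠TNW = 51.0°, so NW runs at -33.8° + (180° − 51.0°) = 95.2° from the x-axis; with |NW| = 19.9, W = N + 19.9·(cos 95.2°, sin 95.2°) = (22.5, 3.52). The perpendicularity gives WC at right angles to NW; with |WC| = 19.8 on the right of NW, C = W + 19.8·(0.996, 0.0906) = (42.3, 5.31). Then |TC| = |C − T| = 42.6.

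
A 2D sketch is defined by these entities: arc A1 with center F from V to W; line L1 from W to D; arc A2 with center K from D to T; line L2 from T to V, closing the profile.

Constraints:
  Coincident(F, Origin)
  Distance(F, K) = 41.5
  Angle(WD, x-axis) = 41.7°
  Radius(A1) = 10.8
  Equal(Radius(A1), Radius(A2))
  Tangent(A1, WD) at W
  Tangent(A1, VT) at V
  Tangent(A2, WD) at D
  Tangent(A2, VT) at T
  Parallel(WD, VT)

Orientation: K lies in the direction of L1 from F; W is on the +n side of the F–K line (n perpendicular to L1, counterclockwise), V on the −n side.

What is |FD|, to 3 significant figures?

42.9

Tangency of A1 to both parallel lines with radius 10.8 puts W and V at F ± 10.8·n: W = (-7.18, 8.06), V = (7.18, -8.06). Equal radii place D and T the same way about K: D = K + 10.8·n = (23.8, 35.7), T = K − 10.8·n = (38.2, 19.5). Then |FD| = |D − F| = 42.9.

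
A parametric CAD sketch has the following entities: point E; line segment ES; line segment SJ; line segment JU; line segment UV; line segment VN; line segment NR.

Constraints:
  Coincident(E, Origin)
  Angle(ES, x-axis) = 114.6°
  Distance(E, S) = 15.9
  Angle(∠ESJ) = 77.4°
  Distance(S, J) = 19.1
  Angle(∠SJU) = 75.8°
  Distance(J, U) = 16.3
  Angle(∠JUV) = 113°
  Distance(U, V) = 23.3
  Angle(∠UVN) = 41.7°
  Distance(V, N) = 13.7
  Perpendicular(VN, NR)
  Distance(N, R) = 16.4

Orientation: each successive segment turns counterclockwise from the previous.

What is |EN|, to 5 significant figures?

7.2358

E is at the origin; ES runs at 114.6° with length 15.9, so S = (-6.6189, 14.457). ∠ESJ = 77.4° gives SJ at -142.80° from the x-axis; with |SJ| = 19.1, J = (-21.833, 2.9090). ∠SJU = 75.8° gives JU at -38.600° from the x-axis; with |JU| = 16.3, U = (-9.0938, -7.2602). ∠JUV = 113.0° gives UV at 28.400° from the x-axis; with |UV| = 23.3, V = (11.402, 3.8218). ∠UVN = 41.7° gives VN at 166.70° from the x-axis; with |VN| = 13.7, N = (-1.9305, 6.9735). Then |EN| = |N − E| = 7.2358.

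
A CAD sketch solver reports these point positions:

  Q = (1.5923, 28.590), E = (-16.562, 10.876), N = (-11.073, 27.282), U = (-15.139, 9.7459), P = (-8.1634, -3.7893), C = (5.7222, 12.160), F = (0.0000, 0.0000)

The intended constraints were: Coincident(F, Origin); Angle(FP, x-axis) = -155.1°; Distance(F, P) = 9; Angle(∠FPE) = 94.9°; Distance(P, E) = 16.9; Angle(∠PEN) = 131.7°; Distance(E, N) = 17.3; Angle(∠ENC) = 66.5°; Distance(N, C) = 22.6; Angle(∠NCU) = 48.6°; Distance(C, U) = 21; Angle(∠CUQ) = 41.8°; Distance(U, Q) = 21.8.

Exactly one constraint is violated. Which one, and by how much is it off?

Distance(U, Q) = 21.8 — off by 3.40.

F = (0.00, 0.00) ✓; FP at -155.1° ✓; |FP| = 9.000 ✓; ∠FPE = 94.90° ✓; |PE| = 16.90 ✓; ∠PEN = 131.7° ✓; |EN| = 17.30 ✓; ∠ENC = 66.50° ✓; |NC| = 22.60 ✓; ∠NCU = 48.60° ✓; |CU| = 21.00 ✓; ∠CUQ = 41.80° ✓; |UQ| = 25.20 ✗.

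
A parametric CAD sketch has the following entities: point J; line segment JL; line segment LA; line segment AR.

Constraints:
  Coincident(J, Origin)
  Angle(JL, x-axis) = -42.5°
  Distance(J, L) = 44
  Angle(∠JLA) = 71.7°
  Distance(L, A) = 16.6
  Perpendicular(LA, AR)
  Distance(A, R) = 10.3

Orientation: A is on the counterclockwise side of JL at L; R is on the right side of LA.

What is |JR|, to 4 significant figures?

52.15

∠JLA = 71.7°, so LA runs at -42.5° + (180° − 71.7°) = 65.80° from the x-axis; with |LA| = 16.6, A = L + 16.6·(cos 65.80°, sin 65.80°) = (39.24, -14.58). LA ⟂ AR; with |AR| = 10.3 on the right of LA, R = A + 10.3·(0.9121, -0.4099) = (48.64, -18.81). Then |JR| = |R − J| = 52.15.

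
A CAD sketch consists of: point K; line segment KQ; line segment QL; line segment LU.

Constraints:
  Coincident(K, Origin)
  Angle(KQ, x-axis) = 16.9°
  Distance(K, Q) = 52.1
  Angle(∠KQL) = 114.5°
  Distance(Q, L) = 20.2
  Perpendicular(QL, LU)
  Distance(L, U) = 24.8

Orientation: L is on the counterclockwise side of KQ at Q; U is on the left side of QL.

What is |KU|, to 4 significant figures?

47.53

∠KQL = 114.5°, so QL runs at 16.9° + (180° − 114.5°) = 82.40° from the x-axis; with |QL| = 20.2, L = Q + 20.2·(cos 82.40°, sin 82.40°) = (52.52, 35.17). QL ⟂ LU; with |LU| = 24.8 on the left of QL, U = L + 24.8·(-0.9912, 0.1323) = (27.94, 38.45). Then |KU| = |U − K| = 47.53.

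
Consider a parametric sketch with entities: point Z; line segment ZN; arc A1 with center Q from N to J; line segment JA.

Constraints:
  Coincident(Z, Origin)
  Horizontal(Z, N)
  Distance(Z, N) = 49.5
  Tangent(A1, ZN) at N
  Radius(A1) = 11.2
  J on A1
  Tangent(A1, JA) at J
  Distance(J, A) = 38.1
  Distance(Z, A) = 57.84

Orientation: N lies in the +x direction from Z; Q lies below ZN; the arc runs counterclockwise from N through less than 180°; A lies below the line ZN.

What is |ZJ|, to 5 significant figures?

39.602

Checks: ∠(QN, NZ) = 90.00° ✓; |QN| = 11.20 ✓; |QJ| = 11.20 ✓; ∠(QJ, JA) = 90.00° ✓; |JA| = 38.10 ✓; |ZA| = 57.84 ✓.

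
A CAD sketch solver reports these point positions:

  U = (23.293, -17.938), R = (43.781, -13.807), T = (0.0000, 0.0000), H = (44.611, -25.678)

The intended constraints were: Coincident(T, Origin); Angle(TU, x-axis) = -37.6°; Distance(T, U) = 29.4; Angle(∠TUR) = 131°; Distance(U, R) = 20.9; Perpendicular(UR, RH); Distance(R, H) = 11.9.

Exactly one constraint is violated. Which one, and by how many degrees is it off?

Perpendicular(UR, RH) — off by 7.40°.

T = (0.00, 0.00) ✓; TU at -37.60° ✓; |TU| = 29.40 ✓; ∠TUR = 131.0° ✓; |UR| = 20.90 ✓; ∠(UR, RH) = 97.40° ✗; |RH| = 11.90 ✓.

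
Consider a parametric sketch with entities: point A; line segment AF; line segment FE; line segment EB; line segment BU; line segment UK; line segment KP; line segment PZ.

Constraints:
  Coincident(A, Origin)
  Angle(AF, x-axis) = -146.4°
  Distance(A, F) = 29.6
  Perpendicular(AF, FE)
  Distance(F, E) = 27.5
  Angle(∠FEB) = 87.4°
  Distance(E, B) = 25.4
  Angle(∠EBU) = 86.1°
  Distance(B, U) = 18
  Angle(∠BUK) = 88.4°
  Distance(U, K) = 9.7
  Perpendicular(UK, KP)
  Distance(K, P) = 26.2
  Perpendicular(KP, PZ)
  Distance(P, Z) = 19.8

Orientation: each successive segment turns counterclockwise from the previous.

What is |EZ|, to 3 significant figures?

37.4

A is at the origin; AF runs at -146.4° with length 29.6, so F = (-24.7, -16.4). AF is perpendicular to FE, so FE runs at -56.4°; with |FE| = 27.5, E = (-9.44, -39.3). ∠FEB = 87.4° gives EB at 36.2° from the x-axis; with |EB| = 25.4, B = (11.1, -24.3). ∠EBU = 86.1° gives BU at 130° from the x-axis; with |BU| = 18.0, U = (-0.534, -10.5). ∠BUK = 88.4° gives UK at -138° from the x-axis; with |UK| = 9.7, K = (-7.78, -17.0). The perpendicularity gives KP at right angles to UK, so KP runs at -48.3°; with |KP| = 26.2, P = (9.65, -36.5). KP ⟂ PZ, so PZ runs at 41.7°; with |PZ| = 19.8, Z = (24.4, -23.4). Then |EZ| = |Z − E| = 37.4.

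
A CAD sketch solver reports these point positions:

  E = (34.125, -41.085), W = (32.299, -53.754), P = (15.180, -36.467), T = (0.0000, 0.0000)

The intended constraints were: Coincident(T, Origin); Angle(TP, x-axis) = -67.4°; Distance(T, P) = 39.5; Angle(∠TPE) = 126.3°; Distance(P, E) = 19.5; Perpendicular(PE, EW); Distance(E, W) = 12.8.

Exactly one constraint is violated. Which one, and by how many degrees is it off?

Perpendicular(PE, EW) — off by 5.50°.

T = (0.00, 0.00) ✓; TP at -67.40° ✓; |TP| = 39.50 ✓; ∠TPE = 126.3° ✓; |PE| = 19.50 ✓; ∠(PE, EW) = 84.50° ✗; |EW| = 12.80 ✓.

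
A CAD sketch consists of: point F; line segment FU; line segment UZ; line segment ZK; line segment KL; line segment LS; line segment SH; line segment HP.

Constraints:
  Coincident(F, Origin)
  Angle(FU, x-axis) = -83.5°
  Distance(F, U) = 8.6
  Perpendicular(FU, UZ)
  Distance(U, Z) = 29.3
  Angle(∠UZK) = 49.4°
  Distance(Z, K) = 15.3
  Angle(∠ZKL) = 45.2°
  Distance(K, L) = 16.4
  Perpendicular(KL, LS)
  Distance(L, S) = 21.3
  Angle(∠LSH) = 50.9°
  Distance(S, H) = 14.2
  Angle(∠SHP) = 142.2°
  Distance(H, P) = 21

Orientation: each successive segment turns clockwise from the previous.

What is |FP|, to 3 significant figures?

11.6

F is at the origin; FU runs at -83.5° with length 8.6, so U = (0.974, -8.54). FU is perpendicular to UZ, so UZ runs at -174°; with |UZ| = 29.3, Z = (-28.1, -11.9). ∠UZK = 49.4° gives ZK at 55.9° from the x-axis; with |ZK| = 15.3, K = (-19.6, 0.808). ∠ZKL = 45.2° gives KL at -78.9° from the x-axis; with |KL| = 16.4, L = (-16.4, -15.3). KL ⟂ LS, so LS runs at -169°; with |LS| = 21.3, S = (-37.3, -19.4). ∠LSH = 50.9° gives SH at 62.0° from the x-axis; with |SH| = 14.2, H = (-30.6, -6.85). ∠SHP = 142.2° gives HP at 24.2° from the x-axis; with |HP| = 21.0, P = (-11.5, 1.76). Then |FP| = |P − F| = 11.6.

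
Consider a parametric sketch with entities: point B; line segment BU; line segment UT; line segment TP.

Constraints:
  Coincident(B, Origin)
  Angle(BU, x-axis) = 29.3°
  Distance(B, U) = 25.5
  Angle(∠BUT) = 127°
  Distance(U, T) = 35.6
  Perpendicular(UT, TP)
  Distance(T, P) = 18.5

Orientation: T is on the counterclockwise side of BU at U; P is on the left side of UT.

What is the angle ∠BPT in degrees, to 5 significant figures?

92.097°

B is at the origin; BU runs at 29.3° with length 25.5, so U = 25.5·(cos 29.3°, sin 29.3°) = (22.238, 12.479). ∠BUT = 127.0°, so UT runs at 29.3° + (180° − 127.0°) = 82.300° from the x-axis; with |UT| = 35.6, T = U + 35.6·(cos 82.300°, sin 82.300°) = (27.008, 47.758). UT is perpendicular to TP; with |TP| = 18.5 on the left of UT, P = T + 18.5·(-0.99098, 0.13399) = (8.6745, 50.237). Then cos ∠BPT = PB·PT / (|PB||PT|), giving 92.097°.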